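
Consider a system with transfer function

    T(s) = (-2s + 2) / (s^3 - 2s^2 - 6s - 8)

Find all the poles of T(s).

The poles are the roots of the denominator s^3 - 2s^2 - 6s - 8 = 0.
Trying s = 4: the polynomial evaluates to 0, so (s - 4) is a factor.
Dividing out leaves s^2 + 2s + 2 = 0.
The quadratic formula then gives s = -1 ± 1j.

s = -1 + j, -1 - j, 4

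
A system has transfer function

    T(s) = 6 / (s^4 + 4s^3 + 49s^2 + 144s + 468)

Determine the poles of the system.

The poles are the roots of the denominator s^4 + 4s^3 + 49s^2 + 144s + 468 = 0.
No real roots exist; factor into two real quadratics: (s^2 + 36)(s^2 + 4s + 13) = 0.
Each quadratic gives a conjugate pair via the quadratic formula.

s = 6j, -6j, -2 + 3j, -2 - 3j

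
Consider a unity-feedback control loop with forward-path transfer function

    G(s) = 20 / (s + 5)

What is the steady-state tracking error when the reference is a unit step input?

G(s) has no poles at the origin.
This is a Type 0 system. Kp = lim_{s→0} G(s) = 20/5 = 4.
e_ss = 1/(1 + Kp) = 1/(1 + 4) = 1/5 ≈ 0.2000.

e_ss = 0.2000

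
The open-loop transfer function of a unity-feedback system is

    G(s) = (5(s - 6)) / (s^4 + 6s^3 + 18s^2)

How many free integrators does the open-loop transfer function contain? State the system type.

The denominator has 2 factors of s at the origin (free integrators), so this is a Type 2 system.

Type 2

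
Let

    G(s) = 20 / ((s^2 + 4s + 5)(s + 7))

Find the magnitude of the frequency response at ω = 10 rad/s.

|G(j10)| ≈ 0.01590

Substitute s = j10: numerator = 20, denominator = -1065 - j670.
|G(j10)| = |20| / |-1065 - j670| = 20 / 1258.2 ≈ 0.01590.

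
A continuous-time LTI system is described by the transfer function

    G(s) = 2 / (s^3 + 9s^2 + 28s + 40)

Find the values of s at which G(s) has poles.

s = -2 ± 2j, -5

The poles are the roots of the denominator s^3 + 9s^2 + 28s + 40 = 0.
Trying s = -5: the polynomial evaluates to 0, so (s + 5) is a factor.
Dividing out leaves s^2 + 4s + 8 = 0.
The quadratic formula then gives s = -2 ± 2j.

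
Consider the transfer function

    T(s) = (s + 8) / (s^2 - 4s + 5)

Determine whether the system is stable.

unstable

The denominator s^2 - 4s + 5 factors as (s^2 - 4s + 5), giving poles at s = 2 + j, 2 - j.
Since the pole(s) at s = 2 ± j lie in the right half-plane, the system is unstable.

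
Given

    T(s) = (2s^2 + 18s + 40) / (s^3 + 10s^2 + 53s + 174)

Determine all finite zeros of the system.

s = -4, -5

Set the numerator to zero: 2s^2 + 18s + 40 = 0, i.e. 2·(s^2 + 9s + 20) = 0.
Factoring: (s + 4)(s + 5) = 0.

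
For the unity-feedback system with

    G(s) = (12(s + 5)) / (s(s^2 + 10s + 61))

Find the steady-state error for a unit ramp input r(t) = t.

G(s) has one pole at the origin.
This is a Type 1 system. Kv = lim_{s→0} s·G(s) = 60/61.
e_ss = 1/Kv = 1/(60/61) = 61/60 ≈ 1.017.

e_ss = 1.017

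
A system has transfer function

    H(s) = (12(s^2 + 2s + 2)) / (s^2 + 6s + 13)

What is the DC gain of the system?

H(0) = 24/13 ≈ 1.846

At s = 0 each factor (s + a) contributes a and each (s^2 + bs + c) contributes c.
H(0) = 12·(2) / ((13)) = 24/13 = 24/13.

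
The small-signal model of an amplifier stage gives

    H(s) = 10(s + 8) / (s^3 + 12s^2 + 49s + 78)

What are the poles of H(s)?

s = -3 ± 2j, -6

The poles are the roots of the denominator s^3 + 12s^2 + 49s + 78 = 0.
Trying s = -6: the polynomial evaluates to 0, so (s + 6) is a factor.
Dividing out leaves s^2 + 6s + 13 = 0.
The quadratic formula then gives s = -3 ± 2j.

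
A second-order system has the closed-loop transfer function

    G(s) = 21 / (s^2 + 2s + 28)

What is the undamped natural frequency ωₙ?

Compare the denominator to the standard form s^2 + 2ζωₙs + ωₙ².
ωₙ² = 28, so ωₙ = √28 ≈ 5.292 rad/s.

ωₙ ≈ 5.292 rad/s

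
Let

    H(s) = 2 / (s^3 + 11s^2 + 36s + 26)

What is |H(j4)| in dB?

|H(j4)|_dB ≈ -38.6 dB

Substitute s = j4: numerator = 2, denominator = -150 + j80.
|H(j4)| = |2| / |-150 + j80| = 2 / 170 ≈ 0.01176.
In decibels: 20·log₁₀(0.01176) ≈ -38.6 dB.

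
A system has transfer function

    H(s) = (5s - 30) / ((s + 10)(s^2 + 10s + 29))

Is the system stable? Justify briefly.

The poles can be read from the denominator factors: s = -10, -5 ± 2j.
Since all poles lie strictly in the left half-plane, the system is stable.

stable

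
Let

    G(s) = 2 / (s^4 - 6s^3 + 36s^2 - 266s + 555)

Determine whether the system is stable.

The denominator s^4 - 6s^3 + 36s^2 - 266s + 555 factors as (s - 3)(s^2 + 2s + 37)(s - 5), giving poles at s = 3, -1 + 6j, -1 - 6j, 5.
Since the pole(s) at s = 3, 5 lie in the right half-plane, the system is unstable.

unstable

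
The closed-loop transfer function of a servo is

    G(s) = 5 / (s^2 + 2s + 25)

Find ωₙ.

Compare the denominator to the standard form s^2 + 2ζωₙs + ωₙ².
ωₙ² = 25, so ωₙ = 5 rad/s.

ωₙ = 5 rad/s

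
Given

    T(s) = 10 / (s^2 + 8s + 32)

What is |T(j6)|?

|T(j6)| ≈ 0.2076

Substitute s = j6: numerator = 10, denominator = -4 + j48.
|T(j6)| = |10| / |-4 + j48| = 10 / 48.166 ≈ 0.2076.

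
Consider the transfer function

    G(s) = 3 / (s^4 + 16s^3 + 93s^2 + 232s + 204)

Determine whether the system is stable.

stable

The denominator s^4 + 16s^3 + 93s^2 + 232s + 204 factors as (s^2 + 8s + 17)(s + 6)(s + 2), giving poles at s = -4 ± j, -6, -2.
Since all poles lie strictly in the left half-plane, the system is stable.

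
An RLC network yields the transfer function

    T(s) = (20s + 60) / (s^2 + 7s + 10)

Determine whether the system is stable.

stable

The denominator s^2 + 7s + 10 factors as (s + 5)(s + 2), giving poles at s = -5, -2.
Since all poles lie strictly in the left half-plane, the system is stable.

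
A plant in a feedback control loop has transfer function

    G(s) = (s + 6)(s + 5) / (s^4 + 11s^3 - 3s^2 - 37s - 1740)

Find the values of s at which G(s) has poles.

The poles are the roots of the denominator s^4 + 11s^3 - 3s^2 - 37s - 1740 = 0.
Trying s = -12: the polynomial evaluates to 0, so (s + 12) is a factor.
Dividing out leaves s^3 - s^2 + 9s - 145 = 0.
This factors further as (s^2 + 4s + 29)(s - 5) = 0.

s = -2 + 5j, -2 - 5j, -12, 5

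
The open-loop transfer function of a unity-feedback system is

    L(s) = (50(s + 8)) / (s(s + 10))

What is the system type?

Type 1

The denominator has 1 factor of s at the origin (free integrator), so this is a Type 1 system.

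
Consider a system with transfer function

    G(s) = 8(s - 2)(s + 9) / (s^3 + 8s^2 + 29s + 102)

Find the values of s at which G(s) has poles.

s = -1 + 4j, -1 - 4j, -6

The poles are the roots of the denominator s^3 + 8s^2 + 29s + 102 = 0.
Trying s = -6: the polynomial evaluates to 0, so (s + 6) is a factor.
Dividing out leaves s^2 + 2s + 17 = 0.
The quadratic formula then gives s = -1 ± 4j.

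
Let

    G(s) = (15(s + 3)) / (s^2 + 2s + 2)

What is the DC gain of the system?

At s = 0 each factor (s + a) contributes a and each (s^2 + bs + c) contributes c.
G(0) = 15·(3) / ((2)) = 45/2 = 45/2.

G(0) = 45/2 ≈ 22.50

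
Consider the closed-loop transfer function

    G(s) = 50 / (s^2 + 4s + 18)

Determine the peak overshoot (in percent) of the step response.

Comparing s^2 + 4s + 18 to s^2 + 2ζωₙs + ωₙ²: ωₙ = √18 ≈ 4.243 rad/s and ζ = 4/(2·√18) ≈ 0.4714.
%OS = 100·exp(−πζ/√(1−ζ²)) = 100·exp(−π·0.4714/√(1−0.4714²)) ≈ 18.7%.

%OS ≈ 18.7%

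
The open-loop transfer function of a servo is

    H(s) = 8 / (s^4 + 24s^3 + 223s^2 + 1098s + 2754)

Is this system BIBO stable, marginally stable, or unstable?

The denominator s^4 + 24s^3 + 223s^2 + 1098s + 2754 factors as (s + 9)^2(s^2 + 6s + 34), giving poles at s = -9, -3 + 5j, -3 - 5j, -9.
Since all poles lie strictly in the left half-plane, the system is stable.

stable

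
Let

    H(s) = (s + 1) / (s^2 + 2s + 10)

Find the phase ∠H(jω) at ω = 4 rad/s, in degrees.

At s = j4: numerator = 1 + j4, denominator = -6 + j8.
∠H = ∠num − ∠den = 75.964° − (126.87°) = -50.91°.

∠H(j4) ≈ -50.91°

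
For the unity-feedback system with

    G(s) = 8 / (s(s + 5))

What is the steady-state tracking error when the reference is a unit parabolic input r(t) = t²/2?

G(s) has one pole at the origin.
This is a Type 1 system; Ka = lim_{s→0} s^2·G(s) = 0, so the steady-state error for a parabola input is infinite.

e_ss = ∞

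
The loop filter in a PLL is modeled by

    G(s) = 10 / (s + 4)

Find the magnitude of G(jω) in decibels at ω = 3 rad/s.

Substitute s = j3: numerator = 10, denominator = 4 + j3.
|G(j3)| = |10| / |4 + j3| = 10 / 5 = 2.
In decibels: 20·log₁₀(2) ≈ 6.02 dB.

|G(j3)|_dB ≈ 6.02 dB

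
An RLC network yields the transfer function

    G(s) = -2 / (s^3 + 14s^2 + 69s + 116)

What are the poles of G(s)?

s = -5 ± 2j, -4

The poles are the roots of the denominator s^3 + 14s^2 + 69s + 116 = 0.
Trying s = -4: the polynomial evaluates to 0, so (s + 4) is a factor.
Dividing out leaves s^2 + 10s + 29 = 0.
The quadratic formula then gives s = -5 ± 2j.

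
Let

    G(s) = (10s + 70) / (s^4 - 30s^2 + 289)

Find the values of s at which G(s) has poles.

s = 4 + j, 4 - j, -4 + j, -4 - j

The poles are the roots of the denominator s^4 - 30s^2 + 289 = 0.
No real roots exist; factor into two real quadratics: (s^2 - 8s + 17)(s^2 + 8s + 17) = 0.
Each quadratic gives a conjugate pair via the quadratic formula.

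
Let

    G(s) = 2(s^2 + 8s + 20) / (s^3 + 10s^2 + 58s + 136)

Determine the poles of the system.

The poles are the roots of the denominator s^3 + 10s^2 + 58s + 136 = 0.
Trying s = -4: the polynomial evaluates to 0, so (s + 4) is a factor.
Dividing out leaves s^2 + 6s + 34 = 0.
The quadratic formula then gives s = -3 ± 5j.

s = -4, -3 ± 5j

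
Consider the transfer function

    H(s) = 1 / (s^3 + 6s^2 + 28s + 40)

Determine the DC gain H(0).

Set s = 0: H(0) = (1) / (40) = 1/40.

H(0) = 1/40 ≈ 0.02500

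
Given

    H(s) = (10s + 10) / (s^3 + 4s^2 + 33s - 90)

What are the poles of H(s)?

s = -3 ± 6j, 2

The poles are the roots of the denominator s^3 + 4s^2 + 33s - 90 = 0.
Trying s = 2: the polynomial evaluates to 0, so (s - 2) is a factor.
Dividing out leaves s^2 + 6s + 45 = 0.
The quadratic formula then gives s = -3 ± 6j.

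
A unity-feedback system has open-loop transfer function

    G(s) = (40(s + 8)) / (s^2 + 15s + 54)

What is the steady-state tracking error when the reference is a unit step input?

e_ss = 0.1444

G(s) has no poles at the origin.
This is a Type 0 system. Kp = lim_{s→0} G(s) = 320/54 = 160/27.
e_ss = 1/(1 + Kp) = 1/(1 + 160/27) = 27/187 ≈ 0.1444.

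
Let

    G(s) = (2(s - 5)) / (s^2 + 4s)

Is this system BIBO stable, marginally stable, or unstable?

marginally stable

The denominator s^2 + 4s factors as s(s + 4), giving poles at s = 0, -4.
Since the simple pole(s) at s = 0 lie on the jω-axis with none in the right half-plane, the system is marginally stable.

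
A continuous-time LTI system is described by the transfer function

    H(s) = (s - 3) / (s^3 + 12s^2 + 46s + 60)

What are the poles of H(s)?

The poles are the roots of the denominator s^3 + 12s^2 + 46s + 60 = 0.
Trying s = -6: the polynomial evaluates to 0, so (s + 6) is a factor.
Dividing out leaves s^2 + 6s + 10 = 0.
The quadratic formula then gives s = -3 ± 1j.

s = -3 + j, -3 - j, -6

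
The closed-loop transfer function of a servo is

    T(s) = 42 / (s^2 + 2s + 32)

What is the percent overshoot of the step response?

%OS ≈ 56.9%

Comparing s^2 + 2s + 32 to s^2 + 2ζωₙs + ωₙ²: ωₙ = √32 ≈ 5.657 rad/s and ζ = 2/(2·√32) ≈ 0.1768.
%OS = 100·exp(−πζ/√(1−ζ²)) = 100·exp(−π·0.1768/√(1−0.1768²)) ≈ 56.9%.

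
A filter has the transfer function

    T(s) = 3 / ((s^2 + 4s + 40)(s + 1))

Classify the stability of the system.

stable

The poles can be read from the denominator factors: s = -2 + 6j, -2 - 6j, -1.
Since all poles lie strictly in the left half-plane, the system is stable.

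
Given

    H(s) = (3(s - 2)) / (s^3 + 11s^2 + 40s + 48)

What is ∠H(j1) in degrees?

At s = j1: numerator = -6 + j3, denominator = 37 + j39.
∠H = ∠num − ∠den = 153.43° − (46.507°) = 106.9°.

∠H(j1) ≈ 106.9°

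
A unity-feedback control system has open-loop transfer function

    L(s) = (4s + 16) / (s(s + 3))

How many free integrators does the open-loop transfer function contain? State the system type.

Type 1

The denominator has 1 factor of s at the origin (free integrator), so this is a Type 1 system.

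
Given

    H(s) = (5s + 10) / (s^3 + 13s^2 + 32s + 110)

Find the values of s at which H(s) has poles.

The poles are the roots of the denominator s^3 + 13s^2 + 32s + 110 = 0.
Trying s = -11: the polynomial evaluates to 0, so (s + 11) is a factor.
Dividing out leaves s^2 + 2s + 10 = 0.
The quadratic formula then gives s = -1 ± 3j.

s = -1 + 3j, -1 - 3j, -11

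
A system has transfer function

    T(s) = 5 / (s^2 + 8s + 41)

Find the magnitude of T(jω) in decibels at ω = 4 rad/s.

Substitute s = j4: numerator = 5, denominator = 25 + j32.
|T(j4)| = |5| / |25 + j32| = 5 / 40.608 ≈ 0.1231.
In decibels: 20·log₁₀(0.1231) ≈ -18.2 dB.

|T(j4)|_dB ≈ -18.2 dB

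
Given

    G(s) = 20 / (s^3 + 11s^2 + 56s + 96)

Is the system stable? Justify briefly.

stable

The denominator s^3 + 11s^2 + 56s + 96 factors as (s^2 + 8s + 32)(s + 3), giving poles at s = -4 + 4j, -4 - 4j, -3.
Since all poles lie strictly in the left half-plane, the system is stable.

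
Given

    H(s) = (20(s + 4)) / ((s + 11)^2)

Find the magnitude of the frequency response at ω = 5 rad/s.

|H(j5)| ≈ 0.8771

Substitute s = j5: numerator = 80 + j100, denominator = 96 + j110.
|H(j5)| = |80 + j100| / |96 + j110| = 128.06 / 146 ≈ 0.8771.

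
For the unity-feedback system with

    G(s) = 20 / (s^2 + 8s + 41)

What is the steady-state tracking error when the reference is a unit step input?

e_ss = 0.6721

G(s) has no poles at the origin.
This is a Type 0 system. Kp = lim_{s→0} G(s) = 20/41.
e_ss = 1/(1 + Kp) = 1/(1 + 20/41) = 41/61 ≈ 0.6721.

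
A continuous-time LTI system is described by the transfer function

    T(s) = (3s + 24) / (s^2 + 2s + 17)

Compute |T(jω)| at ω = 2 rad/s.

Substitute s = j2: numerator = 24 + j6, denominator = 13 + j4.
|T(j2)| = |24 + j6| / |13 + j4| = 24.739 / 13.601 ≈ 1.819.

|T(j2)| ≈ 1.819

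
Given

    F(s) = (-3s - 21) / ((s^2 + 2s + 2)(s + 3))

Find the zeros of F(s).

Set the numerator to zero: -3s - 21 = 0, i.e. -3·(s + 7) = 0.
So s = -7.

s = -7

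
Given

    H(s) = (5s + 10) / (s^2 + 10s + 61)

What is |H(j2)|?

|H(j2)| ≈ 0.2341

Substitute s = j2: numerator = 10 + j10, denominator = 57 + j20.
|H(j2)| = |10 + j10| / |57 + j20| = 14.142 / 60.407 ≈ 0.2341.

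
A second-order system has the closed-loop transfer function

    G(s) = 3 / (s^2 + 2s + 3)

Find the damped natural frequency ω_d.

Comparing s^2 + 2s + 3 to s^2 + 2ζωₙs + ωₙ²: ωₙ = √3 ≈ 1.732 rad/s and ζ = 2/(2·√3) ≈ 0.5774.
ζωₙ = 2/2 = 1, so ω_d = ωₙ√(1−ζ²) = √(ωₙ² − (ζωₙ)²) = √(3 − 1²) = √2 ≈ 1.414 rad/s.

ω_d ≈ 1.414 rad/s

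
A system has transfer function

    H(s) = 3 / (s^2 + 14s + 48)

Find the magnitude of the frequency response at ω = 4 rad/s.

Substitute s = j4: numerator = 3, denominator = 32 + j56.
|H(j4)| = |3| / |32 + j56| = 3 / 64.498 ≈ 0.04651.

|H(j4)| ≈ 0.04651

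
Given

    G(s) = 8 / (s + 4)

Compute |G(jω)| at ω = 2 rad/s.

Substitute s = j2: numerator = 8, denominator = 4 + j2.
|G(j2)| = |8| / |4 + j2| = 8 / 4.4721 ≈ 1.789.

|G(j2)| ≈ 1.789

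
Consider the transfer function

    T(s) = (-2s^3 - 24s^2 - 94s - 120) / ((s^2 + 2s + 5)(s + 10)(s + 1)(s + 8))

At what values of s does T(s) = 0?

Set the numerator to zero: -2s^3 - 24s^2 - 94s - 120 = 0, i.e. -2·(s^3 + 12s^2 + 47s + 60) = 0.
Factoring: (s + 5)(s + 3)(s + 4) = 0.

s = -5, -3, -4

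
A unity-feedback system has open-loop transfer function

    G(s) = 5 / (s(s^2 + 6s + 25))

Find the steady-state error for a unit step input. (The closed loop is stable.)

e_ss = 0

G(s) has one pole at the origin.
This is a Type 1 system; for a step input the steady-state error is zero.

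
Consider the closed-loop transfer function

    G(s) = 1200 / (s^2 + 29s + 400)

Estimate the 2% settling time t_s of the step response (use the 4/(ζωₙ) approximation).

Comparing s^2 + 29s + 400 to s^2 + 2ζωₙs + ωₙ²: ωₙ = 20 rad/s and ζ = 29/(2·20) = 0.725.
ζωₙ = 29/2 = 14.5, so t_s ≈ 4/(ζωₙ) = 4/14.5 ≈ 0.2759 s.

t_s ≈ 0.2759 s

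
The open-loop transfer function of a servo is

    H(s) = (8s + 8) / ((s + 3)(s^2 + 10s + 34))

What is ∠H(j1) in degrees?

At s = j1: numerator = 8 + j8, denominator = 89 + j63.
∠H = ∠num − ∠den = 45° − (35.293°) = 9.707°.

∠H(j1) ≈ 9.707°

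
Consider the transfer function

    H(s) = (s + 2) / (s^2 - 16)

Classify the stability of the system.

The denominator s^2 - 16 factors as (s + 4)(s - 4), giving poles at s = -4, 4.
Since the pole(s) at s = 4 lie in the right half-plane, the system is unstable.

unstable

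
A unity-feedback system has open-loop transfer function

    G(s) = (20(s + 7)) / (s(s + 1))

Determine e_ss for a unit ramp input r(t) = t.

G(s) has one pole at the origin.
This is a Type 1 system. Kv = lim_{s→0} s·G(s) = 140/1.
e_ss = 1/Kv = 1/(140) = 1/140 ≈ 0.007143.

e_ss = 0.007143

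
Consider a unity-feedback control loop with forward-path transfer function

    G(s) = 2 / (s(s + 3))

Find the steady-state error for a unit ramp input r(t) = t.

e_ss = 1.500

G(s) has one pole at the origin.
This is a Type 1 system. Kv = lim_{s→0} s·G(s) = 2/3.
e_ss = 1/Kv = 1/(2/3) = 3/2 ≈ 1.500.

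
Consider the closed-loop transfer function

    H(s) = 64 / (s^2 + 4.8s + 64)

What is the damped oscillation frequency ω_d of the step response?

Comparing s^2 + 4.8s + 64 to s^2 + 2ζωₙs + ωₙ²: ωₙ = 8 rad/s and ζ = 4.8/(2·8) = 0.3.
ζωₙ = 4.8/2 = 2.4, so ω_d = ωₙ√(1−ζ²) = √(ωₙ² − (ζωₙ)²) = √(64 − 2.4²) = √58.24 ≈ 7.632 rad/s.

ω_d ≈ 7.632 rad/s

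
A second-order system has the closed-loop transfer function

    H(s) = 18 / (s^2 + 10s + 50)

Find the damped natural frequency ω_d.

ω_d = 5 rad/s

Comparing s^2 + 10s + 50 to s^2 + 2ζωₙs + ωₙ²: ωₙ = √50 ≈ 7.071 rad/s and ζ = 10/(2·√50) ≈ 0.7071.
ζωₙ = 10/2 = 5, so ω_d = ωₙ√(1−ζ²) = √(ωₙ² − (ζωₙ)²) = √(50 − 5²) = √25 = 5 rad/s.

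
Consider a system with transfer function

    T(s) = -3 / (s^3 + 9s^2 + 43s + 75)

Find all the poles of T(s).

s = -3 + 4j, -3 - 4j, -3

The poles are the roots of the denominator s^3 + 9s^2 + 43s + 75 = 0.
Trying s = -3: the polynomial evaluates to 0, so (s + 3) is a factor.
Dividing out leaves s^2 + 6s + 25 = 0.
The quadratic formula then gives s = -3 ± 4j.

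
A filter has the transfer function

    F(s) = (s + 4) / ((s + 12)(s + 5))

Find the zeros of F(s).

s = -4

Set the numerator to zero: s + 4 = 0.
So s = -4.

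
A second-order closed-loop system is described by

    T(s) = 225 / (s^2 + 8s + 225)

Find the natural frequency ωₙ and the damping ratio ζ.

ωₙ = 15 rad/s, ζ ≈ 0.2667

Compare the denominator to the standard form s^2 + 2ζωₙs + ωₙ².
ωₙ² = 225, so ωₙ = 15 rad/s.
2ζωₙ = 8, so ζ = 8/(2·15) ≈ 0.2667.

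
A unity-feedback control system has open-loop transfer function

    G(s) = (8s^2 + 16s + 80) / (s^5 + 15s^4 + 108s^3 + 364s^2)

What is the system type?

Factor s from the denominator: s^5 + 15s^4 + 108s^3 + 364s^2 = s^2·(s^3 + 15s^2 + 108s + 364).
There are 2 poles at the origin, so the system is Type 2.

Type 2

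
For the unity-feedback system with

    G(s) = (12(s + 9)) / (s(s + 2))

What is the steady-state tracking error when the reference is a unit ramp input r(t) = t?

e_ss = 0.01852

G(s) has one pole at the origin.
This is a Type 1 system. Kv = lim_{s→0} s·G(s) = 108/2 = 54.
e_ss = 1/Kv = 1/(54) = 1/54 ≈ 0.01852.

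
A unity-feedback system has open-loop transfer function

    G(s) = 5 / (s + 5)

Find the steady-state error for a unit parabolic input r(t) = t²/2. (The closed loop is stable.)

e_ss = ∞

G(s) has no poles at the origin.
This is a Type 0 system; Ka = lim_{s→0} s^2·G(s) = 0, so the steady-state error for a parabola input is infinite.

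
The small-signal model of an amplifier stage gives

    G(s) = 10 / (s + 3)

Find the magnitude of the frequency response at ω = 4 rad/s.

|G(j4)| = 2

Substitute s = j4: numerator = 10, denominator = 3 + j4.
|G(j4)| = |10| / |3 + j4| = 10 / 5 = 2.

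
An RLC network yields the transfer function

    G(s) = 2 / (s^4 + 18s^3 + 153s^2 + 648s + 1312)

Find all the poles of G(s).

The poles are the roots of the denominator s^4 + 18s^3 + 153s^2 + 648s + 1312 = 0.
No real roots exist; factor into two real quadratics: (s^2 + 8s + 32)(s^2 + 10s + 41) = 0.
Each quadratic gives a conjugate pair via the quadratic formula.

s = -4 + 4j, -4 - 4j, -5 + 4j, -5 - 4j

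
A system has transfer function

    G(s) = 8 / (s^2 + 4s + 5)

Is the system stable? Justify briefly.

The denominator s^2 + 4s + 5 factors as (s^2 + 4s + 5), giving poles at s = -2 + j, -2 - j.
Since all poles lie strictly in the left half-plane, the system is stable.

stable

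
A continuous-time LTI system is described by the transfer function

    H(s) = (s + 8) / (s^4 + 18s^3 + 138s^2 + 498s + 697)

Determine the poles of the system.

s = -4 + j, -4 - j, -5 + 4j, -5 - 4j

The poles are the roots of the denominator s^4 + 18s^3 + 138s^2 + 498s + 697 = 0.
No real roots exist; factor into two real quadratics: (s^2 + 8s + 17)(s^2 + 10s + 41) = 0.
Each quadratic gives a conjugate pair via the quadratic formula.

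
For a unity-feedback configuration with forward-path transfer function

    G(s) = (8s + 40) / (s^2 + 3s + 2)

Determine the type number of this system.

The denominator has no factor of s at the origin — no free integrator — so this is a Type 0 system.

Type 0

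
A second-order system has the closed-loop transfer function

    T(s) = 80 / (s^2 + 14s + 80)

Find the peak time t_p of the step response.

Comparing s^2 + 14s + 80 to s^2 + 2ζωₙs + ωₙ²: ωₙ = √80 ≈ 8.944 rad/s and ζ = 14/(2·√80) ≈ 0.7826.
ζωₙ = 14/2 = 7, so ω_d = ωₙ√(1−ζ²) = √(ωₙ² − (ζωₙ)²) = √(80 − 7²) = √31 ≈ 5.568 rad/s.
t_p = π/ω_d = π/5.568 ≈ 0.5642 s.

t_p ≈ 0.5642 s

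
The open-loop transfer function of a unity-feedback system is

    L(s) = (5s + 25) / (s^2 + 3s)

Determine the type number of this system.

Factor s from the denominator: s^2 + 3s = s·(s + 3).
There is 1 pole at the origin, so the system is Type 1.

Type 1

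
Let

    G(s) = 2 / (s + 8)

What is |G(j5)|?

|G(j5)| ≈ 0.2120

Substitute s = j5: numerator = 2, denominator = 8 + j5.
|G(j5)| = |2| / |8 + j5| = 2 / 9.4340 ≈ 0.2120.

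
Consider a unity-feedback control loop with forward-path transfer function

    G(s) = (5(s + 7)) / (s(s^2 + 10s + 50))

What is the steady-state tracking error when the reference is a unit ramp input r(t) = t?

G(s) has one pole at the origin.
This is a Type 1 system. Kv = lim_{s→0} s·G(s) = 35/50 = 7/10.
e_ss = 1/Kv = 1/(7/10) = 10/7 ≈ 1.429.

e_ss = 1.429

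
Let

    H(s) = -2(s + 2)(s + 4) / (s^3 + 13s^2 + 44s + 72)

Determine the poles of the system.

s = -2 + 2j, -2 - 2j, -9

The poles are the roots of the denominator s^3 + 13s^2 + 44s + 72 = 0.
Trying s = -9: the polynomial evaluates to 0, so (s + 9) is a factor.
Dividing out leaves s^2 + 4s + 8 = 0.
The quadratic formula then gives s = -2 ± 2j.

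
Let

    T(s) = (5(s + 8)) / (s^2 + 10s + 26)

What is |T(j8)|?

Substitute s = j8: numerator = 40 + j40, denominator = -38 + j80.
|T(j8)| = |40 + j40| / |-38 + j80| = 56.569 / 88.566 ≈ 0.6387.

|T(j8)| ≈ 0.6387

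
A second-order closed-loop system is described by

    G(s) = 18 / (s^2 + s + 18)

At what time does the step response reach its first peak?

Comparing s^2 + s + 18 to s^2 + 2ζωₙs + ωₙ²: ωₙ = √18 ≈ 4.243 rad/s and ζ = 1/(2·√18) ≈ 0.1179.
ζωₙ = 1/2 = 0.5, so ω_d = ωₙ√(1−ζ²) = √(ωₙ² − (ζωₙ)²) = √(18 − 0.5²) = √17.75 ≈ 4.213 rad/s.
t_p = π/ω_d = π/4.213 ≈ 0.7457 s.

t_p ≈ 0.7457 s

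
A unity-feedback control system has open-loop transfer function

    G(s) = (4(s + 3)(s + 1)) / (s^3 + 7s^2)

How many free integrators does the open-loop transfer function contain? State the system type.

The denominator has 2 factors of s at the origin (free integrators), so this is a Type 2 system.

Type 2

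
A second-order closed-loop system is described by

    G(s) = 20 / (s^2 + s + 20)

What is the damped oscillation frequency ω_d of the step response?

Comparing s^2 + s + 20 to s^2 + 2ζωₙs + ωₙ²: ωₙ = √20 ≈ 4.472 rad/s and ζ = 1/(2·√20) ≈ 0.1118.
ζωₙ = 1/2 = 0.5, so ω_d = ωₙ√(1−ζ²) = √(ωₙ² − (ζωₙ)²) = √(20 − 0.5²) = √19.75 ≈ 4.444 rad/s.

ω_d ≈ 4.444 rad/s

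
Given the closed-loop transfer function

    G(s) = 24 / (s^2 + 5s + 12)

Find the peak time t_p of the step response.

t_p ≈ 1.310 s

Comparing s^2 + 5s + 12 to s^2 + 2ζωₙs + ωₙ²: ωₙ = √12 ≈ 3.464 rad/s and ζ = 5/(2·√12) ≈ 0.7217.
ζωₙ = 5/2 = 2.5, so ω_d = ωₙ√(1−ζ²) = √(ωₙ² − (ζωₙ)²) = √(12 − 2.5²) = √5.75 ≈ 2.398 rad/s.
t_p = π/ω_d = π/2.398 ≈ 1.310 s.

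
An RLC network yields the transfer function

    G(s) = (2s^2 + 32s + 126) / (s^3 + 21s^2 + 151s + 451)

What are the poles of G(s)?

The poles are the roots of the denominator s^3 + 21s^2 + 151s + 451 = 0.
Trying s = -11: the polynomial evaluates to 0, so (s + 11) is a factor.
Dividing out leaves s^2 + 10s + 41 = 0.
The quadratic formula then gives s = -5 ± 4j.

s = -5 + 4j, -5 - 4j, -11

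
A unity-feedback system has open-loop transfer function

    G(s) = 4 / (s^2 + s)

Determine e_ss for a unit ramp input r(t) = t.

G(s) has one pole at the origin.
This is a Type 1 system. Kv = lim_{s→0} s·G(s) = 4/1.
e_ss = 1/Kv = 1/(4) = 1/4 ≈ 0.2500.

e_ss = 0.2500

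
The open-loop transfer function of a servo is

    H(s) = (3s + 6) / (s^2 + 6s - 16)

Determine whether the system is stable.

unstable

The denominator s^2 + 6s - 16 factors as (s - 2)(s + 8), giving poles at s = 2, -8.
Since the pole(s) at s = 2 lie in the right half-plane, the system is unstable.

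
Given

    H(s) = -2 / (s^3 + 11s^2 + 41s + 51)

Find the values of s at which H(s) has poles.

The poles are the roots of the denominator s^3 + 11s^2 + 41s + 51 = 0.
Trying s = -3: the polynomial evaluates to 0, so (s + 3) is a factor.
Dividing out leaves s^2 + 8s + 17 = 0.
The quadratic formula then gives s = -4 ± 1j.

s = -4 + j, -4 - j, -3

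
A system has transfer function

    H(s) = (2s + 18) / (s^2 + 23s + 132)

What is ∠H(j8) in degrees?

∠H(j8) ≈ -28.08°

At s = j8: numerator = 18 + j16, denominator = 68 + j184.
∠H = ∠num − ∠den = 41.634° − (69.717°) = -28.08°.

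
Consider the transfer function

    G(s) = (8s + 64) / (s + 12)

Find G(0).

G(0) = 16/3 ≈ 5.333

Set s = 0: G(0) = (64) / (12) = 16/3.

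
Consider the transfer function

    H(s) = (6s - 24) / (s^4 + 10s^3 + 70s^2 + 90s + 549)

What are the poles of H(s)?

s = 3j, -3j, -5 + 6j, -5 - 6j

The poles are the roots of the denominator s^4 + 10s^3 + 70s^2 + 90s + 549 = 0.
No real roots exist; factor into two real quadratics: (s^2 + 9)(s^2 + 10s + 61) = 0.
Each quadratic gives a conjugate pair via the quadratic formula.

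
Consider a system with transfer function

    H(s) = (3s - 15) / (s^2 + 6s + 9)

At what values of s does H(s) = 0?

Set the numerator to zero: 3s - 15 = 0, i.e. 3·(s - 5) = 0.
So s = 5.

s = 5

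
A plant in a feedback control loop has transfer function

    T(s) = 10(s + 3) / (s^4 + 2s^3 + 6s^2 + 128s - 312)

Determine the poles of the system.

The poles are the roots of the denominator s^4 + 2s^3 + 6s^2 + 128s - 312 = 0.
Trying s = -6: the polynomial evaluates to 0, so (s + 6) is a factor.
Dividing out leaves s^3 - 4s^2 + 30s - 52 = 0.
This factors further as (s^2 - 2s + 26)(s - 2) = 0.

s = 1 + 5j, 1 - 5j, -6, 2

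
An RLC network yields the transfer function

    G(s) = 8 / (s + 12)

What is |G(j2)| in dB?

Substitute s = j2: numerator = 8, denominator = 12 + j2.
|G(j2)| = |8| / |12 + j2| = 8 / 12.166 ≈ 0.6576.
In decibels: 20·log₁₀(0.6576) ≈ -3.64 dB.

|G(j2)|_dB ≈ -3.64 dB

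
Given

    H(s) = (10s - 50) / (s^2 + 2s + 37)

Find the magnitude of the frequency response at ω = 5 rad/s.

|H(j5)| ≈ 4.527

Substitute s = j5: numerator = -50 + j50, denominator = 12 + j10.
|H(j5)| = |-50 + j50| / |12 + j10| = 70.711 / 15.620 ≈ 4.527.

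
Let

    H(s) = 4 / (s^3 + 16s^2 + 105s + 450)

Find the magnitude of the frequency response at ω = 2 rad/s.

Substitute s = j2: numerator = 4, denominator = 386 + j202.
|H(j2)| = |4| / |386 + j202| = 4 / 435.66 ≈ 0.009181.

|H(j2)| ≈ 0.009181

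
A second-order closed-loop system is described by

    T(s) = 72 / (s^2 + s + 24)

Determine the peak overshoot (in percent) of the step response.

Comparing s^2 + s + 24 to s^2 + 2ζωₙs + ωₙ²: ωₙ = √24 ≈ 4.899 rad/s and ζ = 1/(2·√24) ≈ 0.1021.
%OS = 100·exp(−πζ/√(1−ζ²)) = 100·exp(−π·0.1021/√(1−0.1021²)) ≈ 72.4%.

%OS ≈ 72.4%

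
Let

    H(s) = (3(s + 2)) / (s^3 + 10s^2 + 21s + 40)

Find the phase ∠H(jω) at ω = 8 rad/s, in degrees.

∠H(j8) ≈ -133.9°

At s = j8: numerator = 6 + j24, denominator = -600 - j344.
∠H = ∠num − ∠den = 75.964° − (-150.17°) = 226.1°, which wraps to -133.9°.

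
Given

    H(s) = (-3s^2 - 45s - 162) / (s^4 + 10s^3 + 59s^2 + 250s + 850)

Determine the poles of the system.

s = -5 ± 3j, ±5j

The poles are the roots of the denominator s^4 + 10s^3 + 59s^2 + 250s + 850 = 0.
No real roots exist; factor into two real quadratics: (s^2 + 10s + 34)(s^2 + 25) = 0.
Each quadratic gives a conjugate pair via the quadratic formula.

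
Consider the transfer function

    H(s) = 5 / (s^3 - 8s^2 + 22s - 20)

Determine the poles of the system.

The poles are the roots of the denominator s^3 - 8s^2 + 22s - 20 = 0.
Trying s = 2: the polynomial evaluates to 0, so (s - 2) is a factor.
Dividing out leaves s^2 - 6s + 10 = 0.
The quadratic formula then gives s = 3 ± 1j.

s = 3 + j, 3 - j, 2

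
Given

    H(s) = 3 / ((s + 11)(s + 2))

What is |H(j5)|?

Substitute s = j5: numerator = 3, denominator = -3 + j65.
|H(j5)| = |3| / |-3 + j65| = 3 / 65.069 ≈ 0.04610.

|H(j5)| ≈ 0.04610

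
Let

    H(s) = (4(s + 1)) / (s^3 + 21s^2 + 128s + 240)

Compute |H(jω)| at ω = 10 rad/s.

Substitute s = j10: numerator = 4 + j40, denominator = -1860 + j280.
|H(j10)| = |4 + j40| / |-1860 + j280| = 40.200 / 1881.0 ≈ 0.02137.

|H(j10)| ≈ 0.02137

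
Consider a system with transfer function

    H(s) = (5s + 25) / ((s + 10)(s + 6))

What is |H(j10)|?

|H(j10)| ≈ 0.3390

Substitute s = j10: numerator = 25 + j50, denominator = -40 + j160.
|H(j10)| = |25 + j50| / |-40 + j160| = 55.902 / 164.92 ≈ 0.3390.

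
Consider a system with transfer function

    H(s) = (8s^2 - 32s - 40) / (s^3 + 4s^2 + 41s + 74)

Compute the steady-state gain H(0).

Set s = 0: H(0) = (-40) / (74) = -20/37.

H(0) = -20/37 ≈ -0.5405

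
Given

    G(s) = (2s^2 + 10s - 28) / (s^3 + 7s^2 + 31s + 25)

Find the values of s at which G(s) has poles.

The poles are the roots of the denominator s^3 + 7s^2 + 31s + 25 = 0.
Trying s = -1: the polynomial evaluates to 0, so (s + 1) is a factor.
Dividing out leaves s^2 + 6s + 25 = 0.
The quadratic formula then gives s = -3 ± 4j.

s = -3 ± 4j, -1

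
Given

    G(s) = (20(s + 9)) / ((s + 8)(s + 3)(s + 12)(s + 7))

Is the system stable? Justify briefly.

The poles can be read from the denominator factors: s = -8, -3, -12, -7.
Since all poles lie strictly in the left half-plane, the system is stable.

stable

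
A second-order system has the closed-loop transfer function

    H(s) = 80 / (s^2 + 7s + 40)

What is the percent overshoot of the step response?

%OS ≈ 12.4%

Comparing s^2 + 7s + 40 to s^2 + 2ζωₙs + ωₙ²: ωₙ = √40 ≈ 6.325 rad/s and ζ = 7/(2·√40) ≈ 0.5534.
%OS = 100·exp(−πζ/√(1−ζ²)) = 100·exp(−π·0.5534/√(1−0.5534²)) ≈ 12.4%.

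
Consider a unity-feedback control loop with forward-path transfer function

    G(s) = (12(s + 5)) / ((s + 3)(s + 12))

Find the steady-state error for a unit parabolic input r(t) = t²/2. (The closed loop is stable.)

G(s) has no poles at the origin.
This is a Type 0 system; Ka = lim_{s→0} s^2·G(s) = 0, so the steady-state error for a parabola input is infinite.

e_ss = ∞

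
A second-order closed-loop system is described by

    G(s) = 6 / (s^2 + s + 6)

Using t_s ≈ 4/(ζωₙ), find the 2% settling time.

Comparing s^2 + s + 6 to s^2 + 2ζωₙs + ωₙ²: ωₙ = √6 ≈ 2.449 rad/s and ζ = 1/(2·√6) ≈ 0.2041.
ζωₙ = 1/2 = 0.5, so t_s ≈ 4/(ζωₙ) = 4/0.5 = 8 s.

t_s ≈ 8 s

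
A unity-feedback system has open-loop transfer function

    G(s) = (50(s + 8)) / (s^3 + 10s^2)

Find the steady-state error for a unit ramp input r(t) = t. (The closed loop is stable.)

G(s) has 2 poles at the origin.
This is a Type 2 system; for a ramp input the steady-state error is zero.

e_ss = 0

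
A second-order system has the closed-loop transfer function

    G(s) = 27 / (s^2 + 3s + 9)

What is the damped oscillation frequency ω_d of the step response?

ω_d ≈ 2.598 rad/s

Comparing s^2 + 3s + 9 to s^2 + 2ζωₙs + ωₙ²: ωₙ = 3 rad/s and ζ = 3/(2·3) = 0.5.
ζωₙ = 3/2 = 1.5, so ω_d = ωₙ√(1−ζ²) = √(ωₙ² − (ζωₙ)²) = √(9 − 1.5²) = √6.75 ≈ 2.598 rad/s.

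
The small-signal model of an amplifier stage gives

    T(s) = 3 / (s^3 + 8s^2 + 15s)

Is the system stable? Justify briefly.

marginally stable

The denominator s^3 + 8s^2 + 15s factors as s(s + 5)(s + 3), giving poles at s = 0, -5, -3.
Since the simple pole(s) at s = 0 lie on the jω-axis with none in the right half-plane, the system is marginally stable.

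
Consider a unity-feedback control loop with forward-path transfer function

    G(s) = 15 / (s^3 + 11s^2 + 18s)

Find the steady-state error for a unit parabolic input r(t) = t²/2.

G(s) has one pole at the origin.
This is a Type 1 system; Ka = lim_{s→0} s^2·G(s) = 0, so the steady-state error for a parabola input is infinite.

e_ss = ∞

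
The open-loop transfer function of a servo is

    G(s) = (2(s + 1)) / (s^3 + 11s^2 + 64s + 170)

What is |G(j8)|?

Substitute s = j8: numerator = 2 + j16, denominator = -534.
|G(j8)| = |2 + j16| / |-534| = 16.125 / 534 ≈ 0.03020.

|G(j8)| ≈ 0.03020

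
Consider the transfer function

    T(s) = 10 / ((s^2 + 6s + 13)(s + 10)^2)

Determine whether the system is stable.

stable

The poles can be read from the denominator factors: s = -3 ± 2j, -10, -10.
Since all poles lie strictly in the left half-plane, the system is stable.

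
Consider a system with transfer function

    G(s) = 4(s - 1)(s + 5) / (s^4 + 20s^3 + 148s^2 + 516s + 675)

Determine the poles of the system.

s = -4 ± 3j, -3, -9

The poles are the roots of the denominator s^4 + 20s^3 + 148s^2 + 516s + 675 = 0.
Trying s = -3: the polynomial evaluates to 0, so (s + 3) is a factor.
Dividing out leaves s^3 + 17s^2 + 97s + 225 = 0.
This factors further as (s^2 + 8s + 25)(s + 9) = 0.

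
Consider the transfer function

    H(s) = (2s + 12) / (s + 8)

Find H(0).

H(0) = 3/2 ≈ 1.500

Set s = 0: H(0) = (12) / (8) = 3/2.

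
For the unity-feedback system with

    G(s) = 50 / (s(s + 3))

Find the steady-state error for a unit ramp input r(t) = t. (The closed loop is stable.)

e_ss = 0.06000

G(s) has one pole at the origin.
This is a Type 1 system. Kv = lim_{s→0} s·G(s) = 50/3.
e_ss = 1/Kv = 1/(50/3) = 3/50 ≈ 0.06000.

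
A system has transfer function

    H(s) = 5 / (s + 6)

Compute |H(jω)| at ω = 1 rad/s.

|H(j1)| ≈ 0.8220

Substitute s = j1: numerator = 5, denominator = 6 + j1.
|H(j1)| = |5| / |6 + j1| = 5 / 6.0828 ≈ 0.8220.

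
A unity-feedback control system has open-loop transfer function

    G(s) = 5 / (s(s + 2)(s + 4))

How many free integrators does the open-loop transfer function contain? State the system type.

Type 1

The denominator has 1 factor of s at the origin (free integrator), so this is a Type 1 system.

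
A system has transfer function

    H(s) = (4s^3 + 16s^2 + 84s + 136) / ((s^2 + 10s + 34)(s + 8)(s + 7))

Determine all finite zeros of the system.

s = -1 ± 4j, -2

Set the numerator to zero: 4s^3 + 16s^2 + 84s + 136 = 0, i.e. 4·(s^3 + 4s^2 + 21s + 34) = 0.
Factoring: (s^2 + 2s + 17)(s + 2) = 0.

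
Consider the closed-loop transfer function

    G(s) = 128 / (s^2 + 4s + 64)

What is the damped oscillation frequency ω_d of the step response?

ω_d ≈ 7.746 rad/s

Comparing s^2 + 4s + 64 to s^2 + 2ζωₙs + ωₙ²: ωₙ = 8 rad/s and ζ = 4/(2·8) = 0.25.
ζωₙ = 4/2 = 2, so ω_d = ωₙ√(1−ζ²) = √(ωₙ² − (ζωₙ)²) = √(64 − 2²) = √60 ≈ 7.746 rad/s.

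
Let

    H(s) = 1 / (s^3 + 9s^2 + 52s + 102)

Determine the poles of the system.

The poles are the roots of the denominator s^3 + 9s^2 + 52s + 102 = 0.
Trying s = -3: the polynomial evaluates to 0, so (s + 3) is a factor.
Dividing out leaves s^2 + 6s + 34 = 0.
The quadratic formula then gives s = -3 ± 5j.

s = -3 + 5j, -3 - 5j, -3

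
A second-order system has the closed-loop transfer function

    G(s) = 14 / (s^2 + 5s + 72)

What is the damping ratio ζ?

ζ ≈ 0.2946

Compare the denominator to the standard form s^2 + 2ζωₙs + ωₙ².
ωₙ² = 72, so ωₙ = √72 ≈ 8.485 rad/s.
2ζωₙ = 5, so ζ = 5/(2·√72) ≈ 0.2946.
With ζ = 0.2946 the response is underdamped.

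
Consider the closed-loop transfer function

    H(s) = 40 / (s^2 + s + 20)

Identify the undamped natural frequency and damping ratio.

ωₙ ≈ 4.472 rad/s, ζ ≈ 0.1118

Compare the denominator to the standard form s^2 + 2ζωₙs + ωₙ².
ωₙ² = 20, so ωₙ = √20 ≈ 4.472 rad/s.
2ζωₙ = 1, so ζ = 1/(2·√20) ≈ 0.1118.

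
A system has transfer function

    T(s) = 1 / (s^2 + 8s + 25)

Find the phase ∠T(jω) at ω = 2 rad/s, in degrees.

∠T(j2) ≈ -37.30°

At s = j2: numerator = 1, denominator = 21 + j16.
∠T = ∠num − ∠den = 0° − (37.304°) = -37.30°.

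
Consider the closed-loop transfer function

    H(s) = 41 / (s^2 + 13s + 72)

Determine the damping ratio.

Compare the denominator to the standard form s^2 + 2ζωₙs + ωₙ².
ωₙ² = 72, so ωₙ = √72 ≈ 8.485 rad/s.
2ζωₙ = 13, so ζ = 13/(2·√72) ≈ 0.7660.

ζ ≈ 0.7660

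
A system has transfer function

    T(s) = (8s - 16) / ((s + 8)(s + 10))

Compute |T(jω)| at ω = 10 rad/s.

Substitute s = j10: numerator = -16 + j80, denominator = -20 + j180.
|T(j10)| = |-16 + j80| / |-20 + j180| = 81.584 / 181.11 ≈ 0.4505.

|T(j10)| ≈ 0.4505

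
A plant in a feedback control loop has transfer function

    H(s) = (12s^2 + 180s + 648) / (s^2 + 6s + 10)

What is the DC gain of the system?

H(0) = 324/5 ≈ 64.80

Set s = 0: H(0) = (648) / (10) = 324/5.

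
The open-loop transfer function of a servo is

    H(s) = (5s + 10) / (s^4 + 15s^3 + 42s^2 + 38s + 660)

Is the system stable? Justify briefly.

The denominator s^4 + 15s^3 + 42s^2 + 38s + 660 factors as (s + 11)(s + 6)(s^2 - 2s + 10), giving poles at s = -11, -6, 1 ± 3j.
Since the pole(s) at s = 1 + 3j, 1 - 3j lie in the right half-plane, the system is unstable.

unstable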